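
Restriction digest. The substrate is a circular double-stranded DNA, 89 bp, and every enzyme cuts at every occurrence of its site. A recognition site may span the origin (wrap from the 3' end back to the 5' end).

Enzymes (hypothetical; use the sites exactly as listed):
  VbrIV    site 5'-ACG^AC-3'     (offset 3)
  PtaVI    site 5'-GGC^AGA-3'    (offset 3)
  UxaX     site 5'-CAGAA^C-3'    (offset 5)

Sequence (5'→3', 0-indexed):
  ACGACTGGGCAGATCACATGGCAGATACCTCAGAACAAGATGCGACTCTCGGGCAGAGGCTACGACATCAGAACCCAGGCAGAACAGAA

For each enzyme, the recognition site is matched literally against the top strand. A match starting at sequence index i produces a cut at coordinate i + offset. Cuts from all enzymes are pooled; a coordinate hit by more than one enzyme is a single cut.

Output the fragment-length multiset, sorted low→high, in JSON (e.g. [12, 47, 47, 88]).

Per-enzyme occurrences:
  VbrIV (ACGAC, off=3): starts [0, 61] → cuts [3, 64]
  PtaVI (GGCAGA, off=3): starts [7, 19, 51, 77] → cuts [10, 22, 54, 80]
  UxaX (CAGAAC, off=5): starts [30, 68, 79] → cuts [35, 73, 84]

All cut coordinates (distinct, sorted): [3, 10, 22, 35, 54, 64, 73, 80, 84]

Fragments:
  3→10: 7 bp
  10→22: 12 bp
  22→35: 13 bp
  35→54: 19 bp
  54→64: 10 bp
  64→73: 9 bp
  73→80: 7 bp
  80→84: 4 bp
  84→3 (wrap): 89-84+3 = 8 bp

[4,7,7,8,9,10,12,13,19]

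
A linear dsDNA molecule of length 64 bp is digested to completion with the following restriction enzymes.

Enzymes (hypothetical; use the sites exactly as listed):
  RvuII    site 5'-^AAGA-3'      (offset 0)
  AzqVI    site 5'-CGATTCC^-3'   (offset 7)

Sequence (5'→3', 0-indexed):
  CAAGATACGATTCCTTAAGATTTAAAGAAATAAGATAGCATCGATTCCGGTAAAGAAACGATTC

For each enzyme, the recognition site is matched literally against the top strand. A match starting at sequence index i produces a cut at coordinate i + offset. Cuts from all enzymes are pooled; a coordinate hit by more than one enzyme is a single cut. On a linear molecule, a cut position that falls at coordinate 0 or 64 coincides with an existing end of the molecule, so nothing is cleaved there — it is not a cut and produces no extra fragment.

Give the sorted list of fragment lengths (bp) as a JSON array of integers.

Site scan:
  RvuII (AAGA, off=0): starts [1, 16, 24, 31, 52] → cuts [1, 16, 24, 31, 52]
  AzqVI (CGATTCC, off=7): starts [7, 41] → cuts [14, 48]

All cut coordinates (distinct, sorted): [1, 14, 16, 24, 31, 48, 52]

Fragments:
  [0,1): 1 bp
  [1,14): 13 bp
  [14,16): 2 bp
  [16,24): 8 bp
  [24,31): 7 bp
  [31,48): 17 bp
  [48,52): 4 bp
  [52,64): 12 bp

[1,2,4,7,8,12,13,17]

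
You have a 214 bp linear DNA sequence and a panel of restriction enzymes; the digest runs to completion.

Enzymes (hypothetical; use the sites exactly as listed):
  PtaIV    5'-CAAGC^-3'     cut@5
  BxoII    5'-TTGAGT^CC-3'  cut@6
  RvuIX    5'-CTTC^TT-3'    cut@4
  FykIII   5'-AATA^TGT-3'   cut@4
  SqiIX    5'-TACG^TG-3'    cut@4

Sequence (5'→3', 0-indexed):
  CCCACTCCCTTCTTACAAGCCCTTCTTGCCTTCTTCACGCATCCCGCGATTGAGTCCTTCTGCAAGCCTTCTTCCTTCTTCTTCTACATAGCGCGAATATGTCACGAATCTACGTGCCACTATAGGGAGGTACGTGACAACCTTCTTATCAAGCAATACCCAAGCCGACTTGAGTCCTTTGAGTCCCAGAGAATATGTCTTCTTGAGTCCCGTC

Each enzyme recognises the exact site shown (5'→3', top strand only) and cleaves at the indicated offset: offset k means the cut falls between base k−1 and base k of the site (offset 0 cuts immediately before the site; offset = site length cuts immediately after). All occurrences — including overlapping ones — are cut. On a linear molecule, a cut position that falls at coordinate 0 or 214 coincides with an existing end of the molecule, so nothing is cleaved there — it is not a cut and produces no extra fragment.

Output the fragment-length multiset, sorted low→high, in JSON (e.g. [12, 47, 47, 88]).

Site scan:
  PtaIV CAAGC/5: at [15, 62, 149, 160] ⇒ [20, 67, 154, 165]
  BxoII TTGAGTCC/6: at [49, 169, 178, 202] ⇒ [55, 175, 184, 208]
  RvuIX CTTCTT/4: at [8, 21, 29, 67, 74, 77, 141, 198] ⇒ [12, 25, 33, 71, 78, 81, 145, 202]
  FykIII AATATGT/4: at [95, 191] ⇒ [99, 195]
  SqiIX TACGTG/4: at [110, 130] ⇒ [114, 134]

Pooled cuts: [12, 20, 25, 33, 55, 67, 71, 78, 81, 99, 114, 134, 145, 154, 165, 175, 184, 195, 202, 208]

Fragment lengths:
  [0,12): 12 bp
  [12,20): 8 bp
  [20,25): 5 bp
  [25,33): 8 bp
  [33,55): 22 bp
  [55,67): 12 bp
  [67,71): 4 bp
  [71,78): 7 bp
  [78,81): 3 bp
  [81,99): 18 bp
  [99,114): 15 bp
  [114,134): 20 bp
  [134,145): 11 bp
  [145,154): 9 bp
  [154,165): 11 bp
  [165,175): 10 bp
  [175,184): 9 bp
  [184,195): 11 bp
  [195,202): 7 bp
  [202,208): 6 bp
  [208,214): 6 bp

[3,4,5,6,6,7,7,8,8,9,9,10,11,11,11,12,12,15,18,20,22]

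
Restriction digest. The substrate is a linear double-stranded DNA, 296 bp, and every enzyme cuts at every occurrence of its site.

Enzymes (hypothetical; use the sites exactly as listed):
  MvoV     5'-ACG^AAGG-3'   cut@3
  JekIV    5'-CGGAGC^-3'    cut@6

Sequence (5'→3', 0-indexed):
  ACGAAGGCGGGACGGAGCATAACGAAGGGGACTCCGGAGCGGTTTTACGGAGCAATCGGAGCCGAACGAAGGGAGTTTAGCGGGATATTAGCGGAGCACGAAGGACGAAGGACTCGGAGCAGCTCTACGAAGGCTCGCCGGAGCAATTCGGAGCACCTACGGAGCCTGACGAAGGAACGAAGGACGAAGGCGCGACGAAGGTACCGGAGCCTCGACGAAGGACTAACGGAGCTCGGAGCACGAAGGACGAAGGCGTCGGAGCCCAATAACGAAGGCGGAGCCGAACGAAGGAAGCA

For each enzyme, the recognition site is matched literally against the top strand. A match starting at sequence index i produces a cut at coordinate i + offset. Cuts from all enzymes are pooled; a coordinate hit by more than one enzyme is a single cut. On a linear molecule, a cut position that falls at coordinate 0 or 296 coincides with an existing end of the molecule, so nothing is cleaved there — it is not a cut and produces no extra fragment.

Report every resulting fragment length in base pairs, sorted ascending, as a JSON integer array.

Scan for sites:
  MvoV ACGAAGG/3: at [0, 21, 65, 97, 104, 126, 168, 176, 183, 194, 214, 239, 246, 268, 284] ⇒ [3, 24, 68, 100, 107, 129, 171, 179, 186, 197, 217, 242, 249, 271, 287]
  JekIV CGGAGC/6: at [12, 34, 47, 56, 91, 114, 138, 148, 159, 204, 226, 233, 256, 275] ⇒ [18, 40, 53, 62, 97, 120, 144, 154, 165, 210, 232, 239, 262, 281]

Pooled cuts: [3, 18, 24, 40, 53, 62, 68, 97, 100, 107, 120, 129, 144, 154, 165, 171, 179, 186, 197, 210, 217, 232, 239, 242, 249, 262, 271, 281, 287]

Fragment lengths:
  [0,3): 3 bp
  [3,18): 15 bp
  [18,24): 6 bp
  [24,40): 16 bp
  [40,53): 13 bp
  [53,62): 9 bp
  [62,68): 6 bp
  [68,97): 29 bp
  [97,100): 3 bp
  [100,107): 7 bp
  [107,120): 13 bp
  [120,129): 9 bp
  [129,144): 15 bp
  [144,154): 10 bp
  [154,165): 11 bp
  [165,171): 6 bp
  [171,179): 8 bp
  [179,186): 7 bp
  [186,197): 11 bp
  [197,210): 13 bp
  [210,217): 7 bp
  [217,232): 15 bp
  [232,239): 7 bp
  [239,242): 3 bp
  [242,249): 7 bp
  [249,262): 13 bp
  [262,271): 9 bp
  [271,281): 10 bp
  [281,287): 6 bp
  [287,296): 9 bp

[3,3,3,6,6,6,6,7,7,7,7,7,8,9,9,9,9,10,10,11,11,13,13,13,13,15,15,15,16,29]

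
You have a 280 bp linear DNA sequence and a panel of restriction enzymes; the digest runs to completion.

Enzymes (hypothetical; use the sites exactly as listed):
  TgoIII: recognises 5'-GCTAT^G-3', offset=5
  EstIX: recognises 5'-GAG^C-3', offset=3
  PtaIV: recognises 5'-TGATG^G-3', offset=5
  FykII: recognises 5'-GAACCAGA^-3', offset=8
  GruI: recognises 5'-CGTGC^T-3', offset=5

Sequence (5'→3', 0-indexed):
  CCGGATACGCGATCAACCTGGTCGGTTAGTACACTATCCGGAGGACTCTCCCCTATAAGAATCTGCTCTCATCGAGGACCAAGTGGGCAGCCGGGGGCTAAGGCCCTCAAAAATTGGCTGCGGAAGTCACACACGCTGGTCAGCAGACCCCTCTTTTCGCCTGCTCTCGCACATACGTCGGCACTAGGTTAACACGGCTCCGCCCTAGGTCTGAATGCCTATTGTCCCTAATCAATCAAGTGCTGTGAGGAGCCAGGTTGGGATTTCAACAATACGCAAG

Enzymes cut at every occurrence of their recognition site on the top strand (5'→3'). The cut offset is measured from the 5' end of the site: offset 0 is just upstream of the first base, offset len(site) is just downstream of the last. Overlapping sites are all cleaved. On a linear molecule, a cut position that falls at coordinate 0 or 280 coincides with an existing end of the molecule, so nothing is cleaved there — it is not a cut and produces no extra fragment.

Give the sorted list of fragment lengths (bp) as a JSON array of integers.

[28,252]

Site scan:
  TgoIII (GCTATG, off=5): no sites
  EstIX (GAGC, off=3): starts [249] → cuts [252]
  PtaIV (TGATGG, off=5): no sites
  FykII (GAACCAGA, off=8): no sites
  GruI (CGTGCT, off=5): no sites

Pooled cuts: [252]

Fragment lengths:
  [0,252): 252 bp
  [252,280): 28 bp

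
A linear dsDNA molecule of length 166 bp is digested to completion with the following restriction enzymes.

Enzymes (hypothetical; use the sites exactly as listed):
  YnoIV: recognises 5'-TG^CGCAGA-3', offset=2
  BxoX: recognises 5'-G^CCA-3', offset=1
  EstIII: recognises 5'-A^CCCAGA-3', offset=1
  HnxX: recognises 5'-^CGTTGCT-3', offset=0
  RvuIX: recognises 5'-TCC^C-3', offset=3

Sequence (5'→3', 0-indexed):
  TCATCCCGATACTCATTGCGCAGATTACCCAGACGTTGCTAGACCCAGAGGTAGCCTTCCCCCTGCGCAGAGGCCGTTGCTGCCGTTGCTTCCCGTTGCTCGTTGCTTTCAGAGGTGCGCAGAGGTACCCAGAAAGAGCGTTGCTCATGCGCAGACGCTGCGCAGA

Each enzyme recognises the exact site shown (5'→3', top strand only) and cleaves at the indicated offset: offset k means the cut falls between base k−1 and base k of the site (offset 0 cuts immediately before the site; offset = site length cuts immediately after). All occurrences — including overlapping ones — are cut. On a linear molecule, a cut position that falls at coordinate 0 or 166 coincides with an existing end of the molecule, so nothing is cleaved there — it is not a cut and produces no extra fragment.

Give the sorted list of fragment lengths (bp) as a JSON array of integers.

[5,6,6,6,7,9,9,9,10,10,10,11,11,11,12,17,17]

Site scan:
  YnoIV TGCGCAGA/2: at [16, 63, 115, 147, 158] ⇒ [18, 65, 117, 149, 160]
  BxoX (GCCA, off=1): no sites
  EstIII ACCCAGA/1: at [26, 42, 126] ⇒ [27, 43, 127]
  HnxX CGTTGCT/0: at [33, 74, 83, 93, 100, 138] ⇒ [33, 74, 83, 93, 100, 138]
  RvuIX TCCC/3: at [3, 57, 90] ⇒ [6, 60, 93]

Pooled cuts: [6, 18, 27, 33, 43, 60, 65, 74, 83, 93, 100, 117, 127, 138, 149, 160]

Fragment lengths:
  [0,6): 6 bp
  [6,18): 12 bp
  [18,27): 9 bp
  [27,33): 6 bp
  [33,43): 10 bp
  [43,60): 17 bp
  [60,65): 5 bp
  [65,74): 9 bp
  [74,83): 9 bp
  [83,93): 10 bp
  [93,100): 7 bp
  [100,117): 17 bp
  [117,127): 10 bp
  [127,138): 11 bp
  [138,149): 11 bp
  [149,160): 11 bp
  [160,166): 6 bp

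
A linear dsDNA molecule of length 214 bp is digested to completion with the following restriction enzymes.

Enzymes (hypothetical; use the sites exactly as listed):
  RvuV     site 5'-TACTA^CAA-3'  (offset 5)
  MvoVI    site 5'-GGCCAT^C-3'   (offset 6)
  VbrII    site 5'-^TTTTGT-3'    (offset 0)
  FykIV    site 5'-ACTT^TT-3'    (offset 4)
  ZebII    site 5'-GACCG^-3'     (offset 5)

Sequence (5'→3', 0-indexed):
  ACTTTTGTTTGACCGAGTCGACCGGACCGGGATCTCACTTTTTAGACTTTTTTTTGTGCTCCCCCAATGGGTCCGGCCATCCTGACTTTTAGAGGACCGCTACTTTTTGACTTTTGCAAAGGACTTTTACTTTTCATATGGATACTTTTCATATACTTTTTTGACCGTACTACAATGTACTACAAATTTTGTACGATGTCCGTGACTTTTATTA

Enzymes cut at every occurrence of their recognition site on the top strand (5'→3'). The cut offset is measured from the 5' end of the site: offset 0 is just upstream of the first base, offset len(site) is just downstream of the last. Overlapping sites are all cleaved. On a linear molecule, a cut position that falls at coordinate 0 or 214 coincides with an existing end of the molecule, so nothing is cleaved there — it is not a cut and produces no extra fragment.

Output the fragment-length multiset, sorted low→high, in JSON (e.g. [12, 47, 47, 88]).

[2,2,2,4,5,5,6,6,6,8,8,9,9,9,10,11,11,11,11,13,15,22,29]

Scan for sites:
  RvuV (TACTACAA, off=5): starts [167, 177] → cuts [172, 182]
  MvoVI (GGCCATC, off=6): starts [74] → cuts [80]
  VbrII (TTTTGT, off=0): starts [2, 51, 186] → cuts [2, 51, 186]
  FykIV (ACTTTT, off=4): starts [0, 36, 45, 84, 101, 109, 122, 128, 143, 154, 204] → cuts [4, 40, 49, 88, 105, 113, 126, 132, 147, 158, 208]
  ZebII (GACCG, off=5): starts [10, 19, 24, 94, 162] → cuts [15, 24, 29, 99, 167]

All cut coordinates (distinct, sorted): [2, 4, 15, 24, 29, 40, 49, 51, 80, 88, 99, 105, 113, 126, 132, 147, 158, 167, 172, 182, 186, 208]

Fragment lengths:
  [0,2): 2 bp
  [2,4): 2 bp
  [4,15): 11 bp
  [15,24): 9 bp
  [24,29): 5 bp
  [29,40): 11 bp
  [40,49): 9 bp
  [49,51): 2 bp
  [51,80): 29 bp
  [80,88): 8 bp
  [88,99): 11 bp
  [99,105): 6 bp
  [105,113): 8 bp
  [113,126): 13 bp
  [126,132): 6 bp
  [132,147): 15 bp
  [147,158): 11 bp
  [158,167): 9 bp
  [167,172): 5 bp
  [172,182): 10 bp
  [182,186): 4 bp
  [186,208): 22 bp
  [208,214): 6 bp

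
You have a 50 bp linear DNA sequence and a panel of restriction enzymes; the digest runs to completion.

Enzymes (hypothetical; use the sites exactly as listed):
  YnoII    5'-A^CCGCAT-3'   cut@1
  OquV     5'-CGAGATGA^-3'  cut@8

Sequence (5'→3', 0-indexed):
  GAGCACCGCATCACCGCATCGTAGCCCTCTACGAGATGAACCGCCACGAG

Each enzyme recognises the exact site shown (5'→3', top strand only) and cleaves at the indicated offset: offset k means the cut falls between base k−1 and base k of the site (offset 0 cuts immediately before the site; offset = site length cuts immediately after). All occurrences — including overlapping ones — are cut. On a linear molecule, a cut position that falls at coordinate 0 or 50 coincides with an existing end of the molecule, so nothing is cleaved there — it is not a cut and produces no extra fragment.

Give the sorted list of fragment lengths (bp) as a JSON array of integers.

Site scan:
  YnoII ACCGCAT/1: at [4, 12] ⇒ [5, 13]
  OquV CGAGATGA/8: at [31] ⇒ [39]

All cut coordinates (distinct, sorted): [5, 13, 39]

Fragments:
  [0,5): 5 bp
  [5,13): 8 bp
  [13,39): 26 bp
  [39,50): 11 bp

[5,8,11,26]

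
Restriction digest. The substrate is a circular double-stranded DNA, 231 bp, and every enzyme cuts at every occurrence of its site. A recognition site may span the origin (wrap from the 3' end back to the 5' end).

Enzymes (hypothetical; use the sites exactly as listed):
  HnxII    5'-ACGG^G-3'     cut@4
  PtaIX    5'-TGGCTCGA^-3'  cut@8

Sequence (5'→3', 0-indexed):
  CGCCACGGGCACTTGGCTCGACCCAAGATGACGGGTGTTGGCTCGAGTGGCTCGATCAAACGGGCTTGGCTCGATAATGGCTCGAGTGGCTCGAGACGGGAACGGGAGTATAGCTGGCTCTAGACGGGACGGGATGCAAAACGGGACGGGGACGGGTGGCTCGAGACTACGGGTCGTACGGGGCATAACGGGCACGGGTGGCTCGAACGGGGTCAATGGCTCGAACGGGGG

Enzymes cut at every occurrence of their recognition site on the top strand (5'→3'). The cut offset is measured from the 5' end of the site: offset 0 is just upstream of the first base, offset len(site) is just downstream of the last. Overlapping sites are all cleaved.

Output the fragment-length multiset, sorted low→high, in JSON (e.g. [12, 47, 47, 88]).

Per-enzyme occurrences:
  HnxII ACGGG/4: at [4, 30, 59, 95, 101, 123, 128, 140, 145, 151, 168, 177, 187, 193, 206, 224] ⇒ [8, 34, 63, 99, 105, 127, 132, 144, 149, 155, 172, 181, 191, 197, 210, 228]
  PtaIX TGGCTCGA/8: at [13, 38, 47, 66, 77, 86, 156, 198, 216] ⇒ [21, 46, 55, 74, 85, 94, 164, 206, 224]

All cut coordinates (distinct, sorted): [8, 21, 34, 46, 55, 63, 74, 85, 94, 99, 105, 127, 132, 144, 149, 155, 164, 172, 181, 191, 197, 206, 210, 224, 228]

Fragment lengths:
  8→21: 13 bp
  21→34: 13 bp
  34→46: 12 bp
  46→55: 9 bp
  55→63: 8 bp
  63→74: 11 bp
  74→85: 11 bp
  85→94: 9 bp
  94→99: 5 bp
  99→105: 6 bp
  105→127: 22 bp
  127→132: 5 bp
  132→144: 12 bp
  144→149: 5 bp
  149→155: 6 bp
  155→164: 9 bp
  164→172: 8 bp
  172→181: 9 bp
  181→191: 10 bp
  191→197: 6 bp
  197→206: 9 bp
  206→210: 4 bp
  210→224: 14 bp
  224→228: 4 bp
  228→8 (wrap): 231-228+8 = 11 bp

[4,4,5,5,5,6,6,6,8,8,9,9,9,9,9,10,11,11,11,12,12,13,13,14,22]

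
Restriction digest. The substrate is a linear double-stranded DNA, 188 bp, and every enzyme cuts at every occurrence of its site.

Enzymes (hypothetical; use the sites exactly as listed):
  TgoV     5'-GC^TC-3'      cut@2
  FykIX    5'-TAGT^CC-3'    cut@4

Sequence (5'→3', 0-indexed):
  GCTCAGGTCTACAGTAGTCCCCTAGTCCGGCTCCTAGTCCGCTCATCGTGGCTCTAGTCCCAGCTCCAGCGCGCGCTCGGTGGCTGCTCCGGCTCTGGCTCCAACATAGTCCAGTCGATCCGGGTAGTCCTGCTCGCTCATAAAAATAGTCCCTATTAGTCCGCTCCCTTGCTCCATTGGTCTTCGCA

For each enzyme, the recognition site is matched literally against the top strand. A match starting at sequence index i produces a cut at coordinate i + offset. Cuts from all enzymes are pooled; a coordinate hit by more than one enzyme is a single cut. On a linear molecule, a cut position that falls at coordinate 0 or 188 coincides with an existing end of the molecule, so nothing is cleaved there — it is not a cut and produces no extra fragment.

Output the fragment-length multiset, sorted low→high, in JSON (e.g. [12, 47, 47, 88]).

[2,4,4,4,5,5,6,6,6,6,7,8,8,10,10,11,11,12,13,16,16,18]

Per-enzyme occurrences:
  TgoV GCTC/2: at [0, 29, 40, 50, 62, 74, 85, 91, 97, 131, 135, 162, 170] ⇒ [2, 31, 42, 52, 64, 76, 87, 93, 99, 133, 137, 164, 172]
  FykIX TAGTCC/4: at [14, 22, 34, 54, 106, 124, 146, 156] ⇒ [18, 26, 38, 58, 110, 128, 150, 160]

Pooled cuts: [2, 18, 26, 31, 38, 42, 52, 58, 64, 76, 87, 93, 99, 110, 128, 133, 137, 150, 160, 164, 172]

Fragments:
  [0,2): 2 bp
  [2,18): 16 bp
  [18,26): 8 bp
  [26,31): 5 bp
  [31,38): 7 bp
  [38,42): 4 bp
  [42,52): 10 bp
  [52,58): 6 bp
  [58,64): 6 bp
  [64,76): 12 bp
  [76,87): 11 bp
  [87,93): 6 bp
  [93,99): 6 bp
  [99,110): 11 bp
  [110,128): 18 bp
  [128,133): 5 bp
  [133,137): 4 bp
  [137,150): 13 bp
  [150,160): 10 bp
  [160,164): 4 bp
  [164,172): 8 bp
  [172,188): 16 bp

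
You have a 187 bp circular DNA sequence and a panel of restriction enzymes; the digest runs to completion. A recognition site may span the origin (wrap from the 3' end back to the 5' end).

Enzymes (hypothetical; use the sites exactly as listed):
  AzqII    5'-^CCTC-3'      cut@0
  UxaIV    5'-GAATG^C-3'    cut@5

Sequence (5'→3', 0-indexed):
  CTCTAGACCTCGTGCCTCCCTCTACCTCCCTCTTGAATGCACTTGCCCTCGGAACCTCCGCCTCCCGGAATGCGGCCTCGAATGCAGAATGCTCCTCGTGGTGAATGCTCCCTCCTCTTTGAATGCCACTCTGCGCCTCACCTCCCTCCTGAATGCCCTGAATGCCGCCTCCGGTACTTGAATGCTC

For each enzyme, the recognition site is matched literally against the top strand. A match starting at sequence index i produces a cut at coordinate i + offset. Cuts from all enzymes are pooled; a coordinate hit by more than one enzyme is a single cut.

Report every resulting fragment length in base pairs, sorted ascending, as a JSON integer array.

[2,2,3,3,3,3,4,4,4,5,6,6,7,7,7,8,8,9,9,10,11,11,12,12,14,17]

Per-enzyme occurrences:
  AzqII (CCTC, off=0): starts [7, 14, 18, 24, 28, 46, 54, 60, 75, 93, 110, 113, 135, 140, 144, 167, 186] → cuts [7, 14, 18, 24, 28, 46, 54, 60, 75, 93, 110, 113, 135, 140, 144, 167, 186]
  UxaIV (GAATGC, off=5): starts [34, 67, 79, 86, 102, 120, 150, 159, 179] → cuts [39, 72, 84, 91, 107, 125, 155, 164, 184]

Pooled cuts: [7, 14, 18, 24, 28, 39, 46, 54, 60, 72, 75, 84, 91, 93, 107, 110, 113, 125, 135, 140, 144, 155, 164, 167, 184, 186]

Fragment lengths:
  7→14: 7 bp
  14→18: 4 bp
  18→24: 6 bp
  24→28: 4 bp
  28→39: 11 bp
  39→46: 7 bp
  46→54: 8 bp
  54→60: 6 bp
  60→72: 12 bp
  72→75: 3 bp
  75→84: 9 bp
  84→91: 7 bp
  91→93: 2 bp
  93→107: 14 bp
  107→110: 3 bp
  110→113: 3 bp
  113→125: 12 bp
  125→135: 10 bp
  135→140: 5 bp
  140→144: 4 bp
  144→155: 11 bp
  155→164: 9 bp
  164→167: 3 bp
  167→184: 17 bp
  184→186: 2 bp
  186→7 (wrap): 187-186+7 = 8 bp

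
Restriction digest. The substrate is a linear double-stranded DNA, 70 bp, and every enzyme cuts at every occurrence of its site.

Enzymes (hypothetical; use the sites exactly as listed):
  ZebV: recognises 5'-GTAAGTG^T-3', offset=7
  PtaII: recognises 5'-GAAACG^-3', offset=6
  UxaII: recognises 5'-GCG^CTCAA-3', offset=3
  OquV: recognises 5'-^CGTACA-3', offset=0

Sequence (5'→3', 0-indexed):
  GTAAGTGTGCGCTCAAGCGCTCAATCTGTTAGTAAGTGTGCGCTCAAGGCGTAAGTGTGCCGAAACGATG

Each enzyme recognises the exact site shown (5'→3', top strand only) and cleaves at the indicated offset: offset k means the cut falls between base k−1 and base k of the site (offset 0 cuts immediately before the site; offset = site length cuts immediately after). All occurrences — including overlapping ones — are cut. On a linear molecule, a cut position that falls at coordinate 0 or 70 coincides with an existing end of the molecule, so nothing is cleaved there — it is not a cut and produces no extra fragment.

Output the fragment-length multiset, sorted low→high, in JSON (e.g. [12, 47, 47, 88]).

Scan for sites:
  ZebV (GTAAGTGT, off=7): starts [0, 31, 50] → cuts [7, 38, 57]
  PtaII (GAAACG, off=6): starts [61] → cuts [67]
  UxaII (GCGCTCAA, off=3): starts [8, 16, 39] → cuts [11, 19, 42]
  OquV (CGTACA, off=0): no sites

All cut coordinates (distinct, sorted): [7, 11, 19, 38, 42, 57, 67]

Fragment lengths:
  [0,7): 7 bp
  [7,11): 4 bp
  [11,19): 8 bp
  [19,38): 19 bp
  [38,42): 4 bp
  [42,57): 15 bp
  [57,67): 10 bp
  [67,70): 3 bp

[3,4,4,7,8,10,15,19]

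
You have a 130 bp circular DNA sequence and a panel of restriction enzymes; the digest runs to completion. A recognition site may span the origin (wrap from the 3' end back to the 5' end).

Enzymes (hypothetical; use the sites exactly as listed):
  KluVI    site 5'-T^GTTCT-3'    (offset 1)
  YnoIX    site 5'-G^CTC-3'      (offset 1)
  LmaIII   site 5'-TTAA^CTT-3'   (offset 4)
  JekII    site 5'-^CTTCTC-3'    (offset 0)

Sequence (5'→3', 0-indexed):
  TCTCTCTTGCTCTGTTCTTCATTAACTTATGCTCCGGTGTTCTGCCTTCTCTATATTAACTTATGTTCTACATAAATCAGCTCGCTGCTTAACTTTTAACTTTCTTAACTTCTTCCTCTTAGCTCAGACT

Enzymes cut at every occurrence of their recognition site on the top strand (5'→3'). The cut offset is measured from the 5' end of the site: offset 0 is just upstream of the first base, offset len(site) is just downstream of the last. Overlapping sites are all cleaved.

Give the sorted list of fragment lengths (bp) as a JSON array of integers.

Site scan:
  KluVI TGTTCT/1: at [12, 37, 63] ⇒ [13, 38, 64]
  YnoIX GCTC/1: at [8, 30, 79, 121] ⇒ [9, 31, 80, 122]
  LmaIII TTAACTT/4: at [21, 55, 88, 95, 104] ⇒ [25, 59, 92, 99, 108]
  JekII CTTCTC/0: at [45, 128] ⇒ [45, 128]

All cut coordinates (distinct, sorted): [9, 13, 25, 31, 38, 45, 59, 64, 80, 92, 99, 108, 122, 128]

Fragment lengths:
  9→13: 4 bp
  13→25: 12 bp
  25→31: 6 bp
  31→38: 7 bp
  38→45: 7 bp
  45→59: 14 bp
  59→64: 5 bp
  64→80: 16 bp
  80→92: 12 bp
  92→99: 7 bp
  99→108: 9 bp
  108→122: 14 bp
  122→128: 6 bp
  128→9 (wrap): 130-128+9 = 11 bp

[4,5,6,6,7,7,7,9,11,12,12,14,14,16]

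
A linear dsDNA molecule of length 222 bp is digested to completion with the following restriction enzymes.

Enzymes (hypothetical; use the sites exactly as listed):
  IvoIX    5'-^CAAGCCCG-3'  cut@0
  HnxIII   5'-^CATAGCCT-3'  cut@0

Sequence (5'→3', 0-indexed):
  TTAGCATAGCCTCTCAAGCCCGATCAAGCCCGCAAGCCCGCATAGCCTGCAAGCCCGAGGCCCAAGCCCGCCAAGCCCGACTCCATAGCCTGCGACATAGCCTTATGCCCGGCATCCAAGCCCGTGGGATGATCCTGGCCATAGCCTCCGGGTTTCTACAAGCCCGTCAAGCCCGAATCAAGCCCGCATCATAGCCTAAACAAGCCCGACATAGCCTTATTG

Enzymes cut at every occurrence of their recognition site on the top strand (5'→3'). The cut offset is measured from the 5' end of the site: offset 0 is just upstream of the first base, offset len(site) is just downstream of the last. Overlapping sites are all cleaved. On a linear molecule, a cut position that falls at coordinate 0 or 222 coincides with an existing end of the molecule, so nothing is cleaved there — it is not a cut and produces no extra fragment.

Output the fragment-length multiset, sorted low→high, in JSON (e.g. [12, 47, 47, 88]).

Per-enzyme occurrences:
  IvoIX (CAAGCCCG, off=0): starts [14, 24, 32, 49, 62, 71, 116, 158, 167, 178, 200] → cuts [14, 24, 32, 49, 62, 71, 116, 158, 167, 178, 200]
  HnxIII (CATAGCCT, off=0): starts [4, 40, 83, 95, 139, 189, 209] → cuts [4, 40, 83, 95, 139, 189, 209]

Pooled cuts: [4, 14, 24, 32, 40, 49, 62, 71, 83, 95, 116, 139, 158, 167, 178, 189, 200, 209]

Fragments:
  [0,4): 4 bp
  [4,14): 10 bp
  [14,24): 10 bp
  [24,32): 8 bp
  [32,40): 8 bp
  [40,49): 9 bp
  [49,62): 13 bp
  [62,71): 9 bp
  [71,83): 12 bp
  [83,95): 12 bp
  [95,116): 21 bp
  [116,139): 23 bp
  [139,158): 19 bp
  [158,167): 9 bp
  [167,178): 11 bp
  [178,189): 11 bp
  [189,200): 11 bp
  [200,209): 9 bp
  [209,222): 13 bp

[4,8,8,9,9,9,9,10,10,11,11,11,12,12,13,13,19,21,23]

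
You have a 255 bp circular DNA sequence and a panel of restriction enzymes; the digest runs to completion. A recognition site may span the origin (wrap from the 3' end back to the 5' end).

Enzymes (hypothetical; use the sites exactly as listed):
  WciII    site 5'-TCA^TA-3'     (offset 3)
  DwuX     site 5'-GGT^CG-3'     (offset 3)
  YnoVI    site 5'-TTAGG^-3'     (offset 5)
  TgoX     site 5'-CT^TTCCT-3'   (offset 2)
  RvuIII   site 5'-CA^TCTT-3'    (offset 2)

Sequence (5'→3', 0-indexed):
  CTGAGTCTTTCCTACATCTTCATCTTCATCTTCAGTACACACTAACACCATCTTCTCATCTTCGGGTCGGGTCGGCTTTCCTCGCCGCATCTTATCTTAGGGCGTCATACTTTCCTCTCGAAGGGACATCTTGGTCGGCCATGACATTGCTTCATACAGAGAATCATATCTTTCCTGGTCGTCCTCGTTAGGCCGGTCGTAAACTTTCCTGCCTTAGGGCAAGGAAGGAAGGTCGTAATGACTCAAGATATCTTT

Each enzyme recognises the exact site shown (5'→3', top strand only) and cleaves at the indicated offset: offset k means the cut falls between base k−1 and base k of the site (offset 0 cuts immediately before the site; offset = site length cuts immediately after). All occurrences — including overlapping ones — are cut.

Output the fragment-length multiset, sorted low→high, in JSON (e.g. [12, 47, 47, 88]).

[4,5,5,5,5,6,6,6,7,8,8,8,8,9,12,12,12,13,13,15,17,19,22,30]

Scan for sites:
  WciII (TCATA, off=3): starts [104, 151, 163] → cuts [107, 154, 166]
  DwuX (GGTCG, off=3): starts [64, 69, 132, 176, 194, 230] → cuts [67, 72, 135, 179, 197, 233]
  YnoVI (TTAGG, off=5): starts [96, 187, 213] → cuts [101, 192, 218]
  TgoX (CTTTCCT, off=2): starts [6, 75, 109, 169, 203] → cuts [8, 77, 111, 171, 205]
  RvuIII (CATCTT, off=2): starts [14, 20, 26, 48, 56, 87, 126] → cuts [16, 22, 28, 50, 58, 89, 128]

Pooled cuts: [8, 16, 22, 28, 50, 58, 67, 72, 77, 89, 101, 107, 111, 128, 135, 154, 166, 171, 179, 192, 197, 205, 218, 233]

Fragment lengths:
  8→16: 8 bp
  16→22: 6 bp
  22→28: 6 bp
  28→50: 22 bp
  50→58: 8 bp
  58→67: 9 bp
  67→72: 5 bp
  72→77: 5 bp
  77→89: 12 bp
  89→101: 12 bp
  101→107: 6 bp
  107→111: 4 bp
  111→128: 17 bp
  128→135: 7 bp
  135→154: 19 bp
  154→166: 12 bp
  166→171: 5 bp
  171→179: 8 bp
  179→192: 13 bp
  192→197: 5 bp
  197→205: 8 bp
  205→218: 13 bp
  218→233: 15 bp
  233→8 (wrap): 255-233+8 = 30 bp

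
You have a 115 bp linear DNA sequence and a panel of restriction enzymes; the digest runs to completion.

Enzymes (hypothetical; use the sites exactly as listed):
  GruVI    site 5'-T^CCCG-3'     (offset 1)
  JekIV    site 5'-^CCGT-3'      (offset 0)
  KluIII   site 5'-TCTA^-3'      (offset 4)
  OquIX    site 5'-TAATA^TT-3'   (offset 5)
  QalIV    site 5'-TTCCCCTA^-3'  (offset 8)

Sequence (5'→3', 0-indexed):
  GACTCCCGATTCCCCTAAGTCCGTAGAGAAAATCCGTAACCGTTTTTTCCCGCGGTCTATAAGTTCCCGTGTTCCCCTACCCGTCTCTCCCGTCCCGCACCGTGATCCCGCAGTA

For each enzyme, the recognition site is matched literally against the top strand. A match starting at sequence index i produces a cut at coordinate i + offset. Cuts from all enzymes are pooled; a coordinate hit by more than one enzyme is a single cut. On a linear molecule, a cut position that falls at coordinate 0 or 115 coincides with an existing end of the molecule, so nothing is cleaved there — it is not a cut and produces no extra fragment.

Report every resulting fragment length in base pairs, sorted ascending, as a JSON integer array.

Site scan:
  GruVI (TCCCG, off=1): starts [3, 47, 64, 87, 92, 105] → cuts [4, 48, 65, 88, 93, 106]
  JekIV (CCGT, off=0): starts [20, 33, 39, 66, 80, 89, 99] → cuts [20, 33, 39, 66, 80, 89, 99]
  KluIII (TCTA, off=4): starts [55] → cuts [59]
  OquIX (TAATATT, off=5): no sites
  QalIV (TTCCCCTA, off=8): starts [9, 71] → cuts [17, 79]

All cut coordinates (distinct, sorted): [4, 17, 20, 33, 39, 48, 59, 65, 66, 79, 80, 88, 89, 93, 99, 106]

Fragment lengths:
  [0,4): 4 bp
  [4,17): 13 bp
  [17,20): 3 bp
  [20,33): 13 bp
  [33,39): 6 bp
  [39,48): 9 bp
  [48,59): 11 bp
  [59,65): 6 bp
  [65,66): 1 bp
  [66,79): 13 bp
  [79,80): 1 bp
  [80,88): 8 bp
  [88,89): 1 bp
  [89,93): 4 bp
  [93,99): 6 bp
  [99,106): 7 bp
  [106,115): 9 bp

[1,1,1,3,4,4,6,6,6,7,8,9,9,11,13,13,13]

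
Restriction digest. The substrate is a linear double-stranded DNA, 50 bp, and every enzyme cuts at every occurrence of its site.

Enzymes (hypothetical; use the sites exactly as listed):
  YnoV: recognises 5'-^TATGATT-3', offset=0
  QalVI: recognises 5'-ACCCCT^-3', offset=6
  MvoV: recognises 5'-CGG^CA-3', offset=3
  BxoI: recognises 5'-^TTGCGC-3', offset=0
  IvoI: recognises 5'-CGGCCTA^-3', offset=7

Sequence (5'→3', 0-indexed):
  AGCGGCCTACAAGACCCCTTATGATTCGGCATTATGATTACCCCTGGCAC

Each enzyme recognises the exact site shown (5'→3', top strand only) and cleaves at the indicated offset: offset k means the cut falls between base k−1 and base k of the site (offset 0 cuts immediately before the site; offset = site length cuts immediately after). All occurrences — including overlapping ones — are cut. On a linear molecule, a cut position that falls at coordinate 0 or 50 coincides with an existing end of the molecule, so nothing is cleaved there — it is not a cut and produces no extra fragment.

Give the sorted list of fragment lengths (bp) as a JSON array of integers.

[3,5,9,10,10,13]

Scan for sites:
  YnoV TATGATT/0: at [19, 32] ⇒ [19, 32]
  QalVI ACCCCT/6: at [13, 39] ⇒ [19, 45]
  MvoV CGGCA/3: at [26] ⇒ [29]
  BxoI (TTGCGC, off=0): no sites
  IvoI CGGCCTA/7: at [2] ⇒ [9]

All cut coordinates (distinct, sorted): [9, 19, 29, 32, 45]

Fragment lengths:
  [0,9): 9 bp
  [9,19): 10 bp
  [19,29): 10 bp
  [29,32): 3 bp
  [32,45): 13 bp
  [45,50): 5 bp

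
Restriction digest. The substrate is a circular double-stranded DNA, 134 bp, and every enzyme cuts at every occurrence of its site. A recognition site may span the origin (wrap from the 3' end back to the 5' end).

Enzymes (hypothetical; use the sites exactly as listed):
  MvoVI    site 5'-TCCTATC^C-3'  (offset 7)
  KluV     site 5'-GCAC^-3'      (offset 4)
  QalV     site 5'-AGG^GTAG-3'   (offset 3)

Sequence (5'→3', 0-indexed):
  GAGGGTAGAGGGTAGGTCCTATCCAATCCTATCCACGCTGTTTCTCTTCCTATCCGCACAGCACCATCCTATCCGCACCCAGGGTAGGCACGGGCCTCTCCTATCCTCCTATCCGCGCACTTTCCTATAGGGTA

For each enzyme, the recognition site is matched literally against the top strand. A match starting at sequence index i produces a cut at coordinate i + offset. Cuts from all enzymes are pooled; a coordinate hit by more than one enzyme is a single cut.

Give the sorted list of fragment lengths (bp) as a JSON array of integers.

Per-enzyme occurrences:
  MvoVI (TCCTATCC, off=7): starts [16, 26, 47, 66, 98, 106] → cuts [23, 33, 54, 73, 105, 113]
  KluV (GCAC, off=4): starts [55, 60, 74, 87, 116] → cuts [59, 64, 78, 91, 120]
  QalV (AGGGTAG, off=3): starts [1, 8, 80, 128] → cuts [4, 11, 83, 131]

All cut coordinates (distinct, sorted): [4, 11, 23, 33, 54, 59, 64, 73, 78, 83, 91, 105, 113, 120, 131]

Fragments:
  4→11: 7 bp
  11→23: 12 bp
  23→33: 10 bp
  33→54: 21 bp
  54→59: 5 bp
  59→64: 5 bp
  64→73: 9 bp
  73→78: 5 bp
  78→83: 5 bp
  83→91: 8 bp
  91→105: 14 bp
  105→113: 8 bp
  113→120: 7 bp
  120→131: 11 bp
  131→4 (wrap): 134-131+4 = 7 bp

[5,5,5,5,7,7,7,8,8,9,10,11,12,14,21]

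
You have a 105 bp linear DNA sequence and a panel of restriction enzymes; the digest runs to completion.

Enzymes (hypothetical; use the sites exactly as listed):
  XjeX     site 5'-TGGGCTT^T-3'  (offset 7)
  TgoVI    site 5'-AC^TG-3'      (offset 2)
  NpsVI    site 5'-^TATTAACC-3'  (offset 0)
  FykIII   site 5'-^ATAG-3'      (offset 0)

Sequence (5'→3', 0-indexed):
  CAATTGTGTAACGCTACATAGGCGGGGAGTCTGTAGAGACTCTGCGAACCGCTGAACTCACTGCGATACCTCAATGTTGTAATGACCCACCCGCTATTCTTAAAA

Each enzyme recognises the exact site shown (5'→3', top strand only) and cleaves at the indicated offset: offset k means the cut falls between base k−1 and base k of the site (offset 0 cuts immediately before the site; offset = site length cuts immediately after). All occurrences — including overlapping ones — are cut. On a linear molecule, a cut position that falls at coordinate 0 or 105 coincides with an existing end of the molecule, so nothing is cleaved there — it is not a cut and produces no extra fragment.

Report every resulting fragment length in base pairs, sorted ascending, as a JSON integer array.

[17,44,44]

Scan for sites:
  XjeX (TGGGCTTT, off=7): no sites
  TgoVI ACTG/2: at [59] ⇒ [61]
  NpsVI (TATTAACC, off=0): no sites
  FykIII ATAG/0: at [17] ⇒ [17]

All cut coordinates (distinct, sorted): [17, 61]

Fragment lengths:
  [0,17): 17 bp
  [17,61): 44 bp
  [61,105): 44 bp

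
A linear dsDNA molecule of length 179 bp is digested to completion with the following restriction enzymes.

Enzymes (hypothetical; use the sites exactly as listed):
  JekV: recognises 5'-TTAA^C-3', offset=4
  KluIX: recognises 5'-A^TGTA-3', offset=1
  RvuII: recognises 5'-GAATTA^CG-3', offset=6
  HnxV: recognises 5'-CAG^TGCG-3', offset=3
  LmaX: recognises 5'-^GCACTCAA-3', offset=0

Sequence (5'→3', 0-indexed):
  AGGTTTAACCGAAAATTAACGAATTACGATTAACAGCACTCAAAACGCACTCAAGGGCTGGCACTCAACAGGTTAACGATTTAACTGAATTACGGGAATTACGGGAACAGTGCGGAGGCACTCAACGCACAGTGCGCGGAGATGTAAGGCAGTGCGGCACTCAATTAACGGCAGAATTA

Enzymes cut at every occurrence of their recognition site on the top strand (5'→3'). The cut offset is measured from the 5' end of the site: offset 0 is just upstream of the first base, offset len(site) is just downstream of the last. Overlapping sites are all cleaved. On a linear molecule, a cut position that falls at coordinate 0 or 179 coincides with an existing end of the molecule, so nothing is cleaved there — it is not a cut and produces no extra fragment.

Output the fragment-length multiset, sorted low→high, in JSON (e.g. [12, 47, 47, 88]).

[2,4,7,7,7,8,8,8,9,9,10,10,11,11,11,12,14,15,16]

Site scan:
  JekV (TTAAC, off=4): starts [4, 15, 29, 72, 80, 164] → cuts [8, 19, 33, 76, 84, 168]
  KluIX (ATGTA, off=1): starts [141] → cuts [142]
  RvuII (GAATTACG, off=6): starts [20, 86, 95] → cuts [26, 92, 101]
  HnxV (CAGTGCG, off=3): starts [107, 129, 149] → cuts [110, 132, 152]
  LmaX (GCACTCAA, off=0): starts [35, 46, 60, 117, 156] → cuts [35, 46, 60, 117, 156]

Pooled cuts: [8, 19, 26, 33, 35, 46, 60, 76, 84, 92, 101, 110, 117, 132, 142, 152, 156, 168]

Fragment lengths:
  [0,8): 8 bp
  [8,19): 11 bp
  [19,26): 7 bp
  [26,33): 7 bp
  [33,35): 2 bp
  [35,46): 11 bp
  [46,60): 14 bp
  [60,76): 16 bp
  [76,84): 8 bp
  [84,92): 8 bp
  [92,101): 9 bp
  [101,110): 9 bp
  [110,117): 7 bp
  [117,132): 15 bp
  [132,142): 10 bp
  [142,152): 10 bp
  [152,156): 4 bp
  [156,168): 12 bp
  [168,179): 11 bp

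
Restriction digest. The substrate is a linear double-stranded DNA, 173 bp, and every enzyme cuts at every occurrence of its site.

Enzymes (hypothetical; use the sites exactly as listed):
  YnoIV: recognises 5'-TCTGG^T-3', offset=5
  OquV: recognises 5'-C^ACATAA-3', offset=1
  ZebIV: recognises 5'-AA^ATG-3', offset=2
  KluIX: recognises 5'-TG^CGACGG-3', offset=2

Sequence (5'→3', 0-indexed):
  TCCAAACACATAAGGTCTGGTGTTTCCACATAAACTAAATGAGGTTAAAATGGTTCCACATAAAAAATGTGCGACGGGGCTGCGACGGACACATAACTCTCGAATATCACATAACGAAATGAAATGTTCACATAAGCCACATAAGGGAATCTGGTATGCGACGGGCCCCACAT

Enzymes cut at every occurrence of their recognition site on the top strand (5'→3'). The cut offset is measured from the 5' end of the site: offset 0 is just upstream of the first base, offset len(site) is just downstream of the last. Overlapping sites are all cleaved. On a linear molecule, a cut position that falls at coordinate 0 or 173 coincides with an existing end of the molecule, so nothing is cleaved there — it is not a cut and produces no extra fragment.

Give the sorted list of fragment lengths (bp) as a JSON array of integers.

[4,5,5,6,7,7,8,8,9,9,10,11,11,11,13,15,16,18]

Per-enzyme occurrences:
  YnoIV (TCTGGT, off=5): starts [15, 149] → cuts [20, 154]
  OquV (CACATAA, off=1): starts [6, 26, 56, 89, 107, 128, 137] → cuts [7, 27, 57, 90, 108, 129, 138]
  ZebIV (AAATG, off=2): starts [36, 47, 64, 116, 121] → cuts [38, 49, 66, 118, 123]
  KluIX (TGCGACGG, off=2): starts [69, 80, 156] → cuts [71, 82, 158]

Pooled cuts: [7, 20, 27, 38, 49, 57, 66, 71, 82, 90, 108, 118, 123, 129, 138, 154, 158]

Fragments:
  [0,7): 7 bp
  [7,20): 13 bp
  [20,27): 7 bp
  [27,38): 11 bp
  [38,49): 11 bp
  [49,57): 8 bp
  [57,66): 9 bp
  [66,71): 5 bp
  [71,82): 11 bp
  [82,90): 8 bp
  [90,108): 18 bp
  [108,118): 10 bp
  [118,123): 5 bp
  [123,129): 6 bp
  [129,138): 9 bp
  [138,154): 16 bp
  [154,158): 4 bp
  [158,173): 15 bp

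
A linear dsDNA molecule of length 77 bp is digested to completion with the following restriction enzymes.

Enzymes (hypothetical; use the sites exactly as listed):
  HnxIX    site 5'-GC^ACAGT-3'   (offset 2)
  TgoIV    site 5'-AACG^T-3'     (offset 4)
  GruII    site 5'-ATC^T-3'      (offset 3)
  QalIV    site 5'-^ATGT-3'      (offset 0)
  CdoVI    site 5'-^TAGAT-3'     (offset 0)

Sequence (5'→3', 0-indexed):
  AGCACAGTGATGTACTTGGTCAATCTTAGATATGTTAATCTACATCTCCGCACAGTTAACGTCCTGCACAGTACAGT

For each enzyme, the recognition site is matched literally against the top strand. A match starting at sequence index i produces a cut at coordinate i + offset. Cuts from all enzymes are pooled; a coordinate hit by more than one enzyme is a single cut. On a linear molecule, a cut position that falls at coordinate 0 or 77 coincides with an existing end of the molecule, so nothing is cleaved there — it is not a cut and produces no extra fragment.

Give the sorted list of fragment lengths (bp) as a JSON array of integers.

[1,3,5,5,6,6,6,9,10,10,16]

Per-enzyme occurrences:
  HnxIX (GCACAGT, off=2): starts [1, 49, 65] → cuts [3, 51, 67]
  TgoIV (AACGT, off=4): starts [57] → cuts [61]
  GruII (ATCT, off=3): starts [22, 37, 43] → cuts [25, 40, 46]
  QalIV (ATGT, off=0): starts [9, 31] → cuts [9, 31]
  CdoVI (TAGAT, off=0): starts [26] → cuts [26]

Pooled cuts: [3, 9, 25, 26, 31, 40, 46, 51, 61, 67]

Fragments:
  [0,3): 3 bp
  [3,9): 6 bp
  [9,25): 16 bp
  [25,26): 1 bp
  [26,31): 5 bp
  [31,40): 9 bp
  [40,46): 6 bp
  [46,51): 5 bp
  [51,61): 10 bp
  [61,67): 6 bp
  [67,77): 10 bp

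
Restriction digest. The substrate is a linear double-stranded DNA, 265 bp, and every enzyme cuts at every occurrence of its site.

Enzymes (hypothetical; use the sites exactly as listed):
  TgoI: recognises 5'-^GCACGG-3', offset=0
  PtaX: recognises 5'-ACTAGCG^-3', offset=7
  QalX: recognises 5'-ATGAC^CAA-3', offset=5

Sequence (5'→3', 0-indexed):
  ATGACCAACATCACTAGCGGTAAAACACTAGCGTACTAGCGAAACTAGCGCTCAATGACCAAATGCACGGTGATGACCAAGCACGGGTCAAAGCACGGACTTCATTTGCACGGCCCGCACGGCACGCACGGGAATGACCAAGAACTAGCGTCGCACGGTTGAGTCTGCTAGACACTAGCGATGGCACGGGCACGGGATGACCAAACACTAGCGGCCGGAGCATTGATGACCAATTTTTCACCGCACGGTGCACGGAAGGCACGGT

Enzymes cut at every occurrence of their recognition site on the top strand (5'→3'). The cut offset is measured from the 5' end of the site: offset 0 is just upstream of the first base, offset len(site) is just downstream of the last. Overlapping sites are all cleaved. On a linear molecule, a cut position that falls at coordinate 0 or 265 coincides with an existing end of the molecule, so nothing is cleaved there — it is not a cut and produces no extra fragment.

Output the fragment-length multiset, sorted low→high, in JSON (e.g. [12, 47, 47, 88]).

[2,3,3,5,5,6,7,7,8,9,9,9,9,9,12,12,12,12,12,13,13,14,14,15,17,28]

Site scan:
  TgoI GCACGG/0: at [64, 80, 92, 107, 116, 125, 152, 183, 189, 242, 249, 258] ⇒ [64, 80, 92, 107, 116, 125, 152, 183, 189, 242, 249, 258]
  PtaX ACTAGCG/7: at [12, 26, 34, 43, 143, 173, 206] ⇒ [19, 33, 41, 50, 150, 180, 213]
  QalX ATGACCAA/5: at [0, 54, 72, 133, 196, 225] ⇒ [5, 59, 77, 138, 201, 230]

Pooled cuts: [5, 19, 33, 41, 50, 59, 64, 77, 80, 92, 107, 116, 125, 138, 150, 152, 180, 183, 189, 201, 213, 230, 242, 249, 258]

Fragment lengths:
  [0,5): 5 bp
  [5,19): 14 bp
  [19,33): 14 bp
  [33,41): 8 bp
  [41,50): 9 bp
  [50,59): 9 bp
  [59,64): 5 bp
  [64,77): 13 bp
  [77,80): 3 bp
  [80,92): 12 bp
  [92,107): 15 bp
  [107,116): 9 bp
  [116,125): 9 bp
  [125,138): 13 bp
  [138,150): 12 bp
  [150,152): 2 bp
  [152,180): 28 bp
  [180,183): 3 bp
  [183,189): 6 bp
  [189,201): 12 bp
  [201,213): 12 bp
  [213,230): 17 bp
  [230,242): 12 bp
  [242,249): 7 bp
  [249,258): 9 bp
  [258,265): 7 bp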